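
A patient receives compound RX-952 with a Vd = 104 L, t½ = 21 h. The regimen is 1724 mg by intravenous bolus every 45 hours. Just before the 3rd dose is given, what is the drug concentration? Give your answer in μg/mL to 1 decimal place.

4.6 μg/mL

f = (1/2)^(τ/t½) = (1/2)^(45/21) ≈ 0.2264.
C₀ = D/Vd = 1724/104 ≈ 16.577 μg/mL.
Before the 3rd dose, 2 doses have been given. Superposition: Cmin = C₀·(f + f²).
≈ 16.577 × (0.2264 + 0.0513) ≈ 16.577 × 0.2777 ≈ 4.603 μg/mL.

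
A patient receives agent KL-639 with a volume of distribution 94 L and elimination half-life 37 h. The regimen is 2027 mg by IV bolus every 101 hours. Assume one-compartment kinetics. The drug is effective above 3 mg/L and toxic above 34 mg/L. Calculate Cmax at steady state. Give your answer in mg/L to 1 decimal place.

25.4 mg/L

τ/t½ = 101/37 ≈ 2.7297, so fraction remaining f = (1/2)^(101/37) ≈ 0.1508.
At steady state, accumulation factor R = 1/(1 − e^(−kτ)) ≈ 1.1776.
Each bolus raises the concentration by D/Vd = 2027/94 ≈ 21.564 mg/L.
Steady-state peak Cmax,ss = C₀·R ≈ 21.564 × 1.1776 ≈ 25.394 mg/L.
Peak 25.4 mg/L vs MTC 34 mg/L: below toxic threshold.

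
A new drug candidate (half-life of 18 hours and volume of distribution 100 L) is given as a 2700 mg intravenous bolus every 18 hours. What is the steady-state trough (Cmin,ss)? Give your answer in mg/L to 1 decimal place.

27.0 mg/L

The dosing interval is 1 half-life, so f = 2^(−1) = 0.5.
Accumulation ratio R = 1/(1 − f) = 1/0.5 = 2/1.
Single-dose peak C₀ = D/Vd = 2700/100 = 27 mg/L.
Steady-state peak Cmax,ss = C₀·R = 27 × 2/1 ≈ 54.000 mg/L.
Steady-state trough Cmin,ss = Cmax,ss·f ≈ 54.000 × 0.5 ≈ 27.000 mg/L.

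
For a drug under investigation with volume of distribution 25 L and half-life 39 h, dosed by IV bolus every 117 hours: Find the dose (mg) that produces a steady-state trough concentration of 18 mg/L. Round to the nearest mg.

3150 mg

τ/t½ = 117/39 ≈ 3, so f = (1/2)^(117/39) ≈ 0.125000.
Cmin,ss = (D/Vd)·f/(1−f), so D = Cmin,ss·Vd·(1−f)/f.
D = 18 × 25 × (1−f)/f ≈ 18 × 25 × 7.00000 ≈ 3150.00 mg.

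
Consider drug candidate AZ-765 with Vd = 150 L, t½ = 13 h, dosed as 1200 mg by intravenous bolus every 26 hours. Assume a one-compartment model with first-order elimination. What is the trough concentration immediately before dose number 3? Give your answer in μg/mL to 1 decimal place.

f = (1/2)^(τ/t½) = (1/2)^(26/13) ≈ 0.2500.
C₀ = D/Vd = 1200/150 ≈ 8.000 μg/mL.
Before the 3rd dose, 2 doses have been given. Superposition: Cmin = C₀·(f + f²).
≈ 8.000 × (0.2500 + 0.0625) ≈ 8.000 × 0.3125 ≈ 2.500 μg/mL.

2.5 μg/mL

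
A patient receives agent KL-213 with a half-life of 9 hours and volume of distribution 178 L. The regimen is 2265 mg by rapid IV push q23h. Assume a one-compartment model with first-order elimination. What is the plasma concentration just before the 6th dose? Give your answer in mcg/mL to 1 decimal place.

f = (1/2)^(τ/t½) = (1/2)^(23/9) ≈ 0.1701.
C₀ = D/Vd = 2265/178 ≈ 12.725 mcg/mL.
Before the 6th dose, 5 doses have been given. Superposition: Cmin = C₀·(f + f² + … + f^5).
≈ 12.725 × (0.1701 + 0.0289 + 0.0049 + 0.0008 + 0.0001) ≈ 12.725 × 0.2048 ≈ 2.606 mcg/mL.

2.6 mcg/mL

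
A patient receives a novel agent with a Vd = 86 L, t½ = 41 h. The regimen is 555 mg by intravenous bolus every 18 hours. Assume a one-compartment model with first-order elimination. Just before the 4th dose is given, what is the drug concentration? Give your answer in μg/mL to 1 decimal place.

f = (1/2)^(τ/t½) = (1/2)^(18/41) ≈ 0.7376.
C₀ = D/Vd = 555/86 ≈ 6.453 μg/mL.
Before the 4th dose, 3 doses have been given. Superposition: Cmin = C₀·(f + f² + … + f^3).
≈ 6.453 × (0.7376 + 0.5441 + 0.4013) ≈ 6.453 × 1.6830 ≈ 10.860 μg/mL.

10.9 μg/mL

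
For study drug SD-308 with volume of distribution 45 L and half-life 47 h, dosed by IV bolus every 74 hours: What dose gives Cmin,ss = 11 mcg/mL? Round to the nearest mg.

979 mg

τ/t½ = 74/47 ≈ 1.5745, so f = (1/2)^(74/47) ≈ 0.335767.
Cmin,ss = (D/Vd)·f/(1−f), so D = Cmin,ss·Vd·(1−f)/f.
D = 11 × 45 × (1−f)/f ≈ 11 × 45 × 1.97826 ≈ 979.24 mg.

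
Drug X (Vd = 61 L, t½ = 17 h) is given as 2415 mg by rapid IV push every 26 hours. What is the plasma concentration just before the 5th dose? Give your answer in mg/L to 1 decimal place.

f = (1/2)^(τ/t½) = (1/2)^(26/17) ≈ 0.3464.
C₀ = D/Vd = 2415/61 ≈ 39.590 mg/L.
Before the 5th dose, 4 doses have been given. Superposition: Cmin = C₀·(f + f² + … + f^4).
≈ 39.590 × (0.3464 + 0.1200 + 0.0416 + 0.0144) ≈ 39.590 × 0.5224 ≈ 20.682 mg/L.

20.7 mg/L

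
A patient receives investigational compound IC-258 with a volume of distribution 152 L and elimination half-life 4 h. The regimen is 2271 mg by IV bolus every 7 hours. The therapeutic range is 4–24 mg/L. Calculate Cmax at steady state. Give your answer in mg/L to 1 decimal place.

21.3 mg/L

k = ln2/t½ = ln2/4 ≈ 0.173287 h⁻¹; fraction remaining f = e^(−kτ) = e^(−0.173287×7) ≈ 0.2973.
Accumulation ratio R = 1/(1 − f) ≈ 1/0.7027 ≈ 1.4231.
Single-dose peak C₀ = D/Vd = 2271/152 ≈ 14.941 mg/L.
Steady-state peak Cmax,ss = C₀·R ≈ 14.941 × 1.4231 ≈ 21.263 mg/L.
Peak 21.3 mg/L vs MTC 24 mg/L: below toxic threshold.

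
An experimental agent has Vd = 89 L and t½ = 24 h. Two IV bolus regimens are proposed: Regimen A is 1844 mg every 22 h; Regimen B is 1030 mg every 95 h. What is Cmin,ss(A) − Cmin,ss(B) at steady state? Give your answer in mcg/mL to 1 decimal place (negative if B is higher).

Regimen A: f = (1/2)^(22/24) ≈ 0.5297; Cmin,ss = (1844/89)·f/(1−f) ≈ 23.336 mcg/mL.
Regimen B: f = (1/2)^(95/24) ≈ 0.0643; Cmin,ss = (1030/89)·f/(1−f) ≈ 0.795 mcg/mL.
Difference ≈ 23.336 − 0.795 ≈ 22.541 mcg/mL.

22.5 mcg/mL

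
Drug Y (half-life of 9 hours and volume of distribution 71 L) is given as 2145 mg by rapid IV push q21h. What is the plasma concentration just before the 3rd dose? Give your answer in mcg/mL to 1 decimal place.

7.2 mcg/mL

f = (1/2)^(τ/t½) = (1/2)^(21/9) ≈ 0.1984.
C₀ = D/Vd = 2145/71 ≈ 30.211 mcg/mL.
Before the 3rd dose, 2 doses have been given. Superposition: Cmin = C₀·(f + f²).
≈ 30.211 × (0.1984 + 0.0394) ≈ 30.211 × 0.2378 ≈ 7.184 mcg/mL.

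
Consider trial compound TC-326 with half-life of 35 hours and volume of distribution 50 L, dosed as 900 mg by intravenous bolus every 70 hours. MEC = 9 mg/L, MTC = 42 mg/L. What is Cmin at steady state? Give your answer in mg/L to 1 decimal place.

The dosing interval is 2 half-lives, so f = 2^(−2) = 0.25.
At steady state, R = 1/(1 − 0.25) = 4/3.
Single-dose peak C₀ = D/Vd = 900/50 = 18 mg/L.
Steady-state peak Cmax,ss = C₀·R = 18 × 4/3 ≈ 24.000 mg/L.
Steady-state trough Cmin,ss = Cmax,ss·f ≈ 24.000 × 0.25 ≈ 6.000 mg/L.
Trough 6.0 mg/L vs MEC 9 mg/L: subtherapeutic.

6.0 mg/L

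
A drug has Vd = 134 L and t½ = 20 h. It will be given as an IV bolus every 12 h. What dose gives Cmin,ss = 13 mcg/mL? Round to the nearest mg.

τ/t½ = 12/20 ≈ 0.6, so f = (1/2)^(12/20) ≈ 0.659754.
Cmin,ss = (D/Vd)·f/(1−f), so D = Cmin,ss·Vd·(1−f)/f.
D = 13 × 134 × (1−f)/f ≈ 13 × 134 × 0.51572 ≈ 898.38 mg.

898 mg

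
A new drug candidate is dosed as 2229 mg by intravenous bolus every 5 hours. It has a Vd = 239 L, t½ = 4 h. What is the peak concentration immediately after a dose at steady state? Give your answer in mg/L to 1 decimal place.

k = ln2/t½ = ln2/4 ≈ 0.173287 h⁻¹; fraction remaining f = e^(−kτ) = e^(−0.173287×5) ≈ 0.4204.
At steady state, accumulation factor R = 1/(1 − e^(−kτ)) ≈ 1.7253.
Each bolus raises the concentration by D/Vd = 2229/239 ≈ 9.326 mg/L.
Steady-state peak Cmax,ss = C₀·R ≈ 9.326 × 1.7253 ≈ 16.090 mg/L.

16.1 mg/L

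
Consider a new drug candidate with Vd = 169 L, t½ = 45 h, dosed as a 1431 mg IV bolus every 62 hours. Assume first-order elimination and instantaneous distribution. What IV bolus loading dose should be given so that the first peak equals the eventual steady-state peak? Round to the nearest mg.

2326 mg

f = (1/2)^(62/45) ≈ 0.384811; accumulation ratio R = 1/(1−f) ≈ 1.62552.
Loading dose to hit Cmax,ss on first dose: D_load = D_maint·R ≈ 1431 × 1.62552 ≈ 2326.12 mg.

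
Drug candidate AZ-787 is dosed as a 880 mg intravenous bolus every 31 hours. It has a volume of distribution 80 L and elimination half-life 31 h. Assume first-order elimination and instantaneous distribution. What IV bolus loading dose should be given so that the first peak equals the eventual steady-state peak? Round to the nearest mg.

f = (1/2)^(31/31) ≈ 0.500000; accumulation ratio R = 1/(1−f) ≈ 2.00000.
Loading dose to hit Cmax,ss on first dose: D_load = D_maint·R ≈ 880 × 2.00000 ≈ 1760.00 mg.

1760 mg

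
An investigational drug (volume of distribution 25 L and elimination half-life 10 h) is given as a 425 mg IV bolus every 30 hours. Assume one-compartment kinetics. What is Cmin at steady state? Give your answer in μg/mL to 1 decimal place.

τ = 30 h = 3 half-lives, so f = (1/2)^3 = 0.125.
Accumulation ratio R = 1/(1 − f) = 1/0.875 = 8/7.
Single-dose peak C₀ = D/Vd = 425/25 = 17 μg/mL.
Steady-state peak Cmax,ss = C₀·R = 17 × 8/7 ≈ 19.429 μg/mL.
Steady-state trough Cmin,ss = Cmax,ss·f ≈ 19.429 × 0.125 ≈ 2.429 μg/mL.

2.4 μg/mL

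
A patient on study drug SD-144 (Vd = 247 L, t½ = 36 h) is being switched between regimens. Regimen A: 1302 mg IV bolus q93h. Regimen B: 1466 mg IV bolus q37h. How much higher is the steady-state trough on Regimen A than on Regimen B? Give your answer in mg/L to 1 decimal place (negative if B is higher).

-4.7 mg/L

Regimen A: f = (1/2)^(93/36) ≈ 0.1669; Cmin,ss = (1302/247)·f/(1−f) ≈ 1.056 mg/L.
Regimen B: f = (1/2)^(37/36) ≈ 0.4905; Cmin,ss = (1466/247)·f/(1−f) ≈ 5.714 mg/L.
Difference ≈ 1.056 − 5.714 ≈ -4.658 mg/L.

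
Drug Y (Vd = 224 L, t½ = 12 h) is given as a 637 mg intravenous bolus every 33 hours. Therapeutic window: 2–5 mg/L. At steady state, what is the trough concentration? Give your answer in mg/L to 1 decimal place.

k = ln2/t½ = ln2/12 ≈ 0.057762 h⁻¹; fraction remaining f = e^(−kτ) = e^(−0.057762×33) ≈ 0.1487.
Single-dose peak C₀ = D/Vd = 637/224 ≈ 2.844 mg/L.
Steady-state trough Cmin,ss = C₀·f/(1−f) ≈ 2.844 × 0.1487/0.8513 ≈ 0.497 mg/L.
Trough 0.5 mg/L vs MEC 2 mg/L: subtherapeutic.

0.5 mg/L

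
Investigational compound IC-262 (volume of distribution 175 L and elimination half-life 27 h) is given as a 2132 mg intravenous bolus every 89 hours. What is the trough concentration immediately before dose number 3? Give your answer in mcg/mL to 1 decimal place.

f = (1/2)^(τ/t½) = (1/2)^(89/27) ≈ 0.1018.
C₀ = D/Vd = 2132/175 ≈ 12.183 mcg/mL.
Before the 3rd dose, 2 doses have been given. Superposition: Cmin = C₀·(f + f²).
≈ 12.183 × (0.1018 + 0.0104) ≈ 12.183 × 0.1122 ≈ 1.367 mcg/mL.

1.4 mcg/mL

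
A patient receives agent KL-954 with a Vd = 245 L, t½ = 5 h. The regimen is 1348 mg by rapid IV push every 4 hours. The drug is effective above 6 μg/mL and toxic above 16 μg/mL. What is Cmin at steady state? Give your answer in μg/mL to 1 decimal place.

Over one 4-h interval, 4/5 ≈ 0.8 half-lives elapse, leaving f ≈ 0.5743 of each dose.
Single-dose peak C₀ = D/Vd = 1348/245 ≈ 5.502 μg/mL.
Steady-state trough Cmin,ss = C₀·f/(1−f) ≈ 5.502 × 0.5743/0.4257 ≈ 7.423 μg/mL.
Trough 7.4 μg/mL vs MEC 6 μg/mL: adequate.

7.4 μg/mL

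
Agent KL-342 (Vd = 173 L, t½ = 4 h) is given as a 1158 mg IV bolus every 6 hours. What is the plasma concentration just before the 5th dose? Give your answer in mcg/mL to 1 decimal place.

3.6 mcg/mL

f = (1/2)^(τ/t½) = (1/2)^(6/4) ≈ 0.3536.
C₀ = D/Vd = 1158/173 ≈ 6.694 mcg/mL.
Before the 5th dose, 4 doses have been given. Superposition: Cmin = C₀·(f + f² + … + f^4).
≈ 6.694 × (0.3536 + 0.1250 + 0.0442 + 0.0156) ≈ 6.694 × 0.5384 ≈ 3.604 mcg/mL.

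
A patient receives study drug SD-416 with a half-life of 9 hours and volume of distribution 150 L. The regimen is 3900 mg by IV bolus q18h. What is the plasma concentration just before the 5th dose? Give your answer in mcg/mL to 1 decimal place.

f = (1/2)^(τ/t½) = (1/2)^(18/9) ≈ 0.2500.
C₀ = D/Vd = 3900/150 ≈ 26.000 mcg/mL.
Before the 5th dose, 4 doses have been given. Superposition: Cmin = C₀·(f + f² + … + f^4).
≈ 26.000 × (0.2500 + 0.0625 + 0.0156 + 0.0039) ≈ 26.000 × 0.3320 ≈ 8.632 mcg/mL.

8.6 mcg/mL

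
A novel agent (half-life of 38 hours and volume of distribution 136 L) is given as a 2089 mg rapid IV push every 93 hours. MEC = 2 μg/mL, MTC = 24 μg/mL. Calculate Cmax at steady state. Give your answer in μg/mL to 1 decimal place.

τ/t½ = 93/38 ≈ 2.4474, so fraction remaining f = (1/2)^(93/38) ≈ 0.1833.
Accumulation ratio R = 1/(1 − f) ≈ 1/0.8167 ≈ 1.2244.
Single-dose peak C₀ = D/Vd = 2089/136 ≈ 15.360 μg/mL.
Cmax,ss = C₀/(1 − f) ≈ 15.360/0.8167 ≈ 18.807 μg/mL.
Peak 18.8 μg/mL vs MTC 24 μg/mL: below toxic threshold.

18.8 μg/mL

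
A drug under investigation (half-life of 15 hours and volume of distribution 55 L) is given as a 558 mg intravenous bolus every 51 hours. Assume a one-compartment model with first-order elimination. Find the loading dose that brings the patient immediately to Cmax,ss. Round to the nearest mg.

616 mg

f = (1/2)^(51/15) ≈ 0.094732; accumulation ratio R = 1/(1−f) ≈ 1.10465.
Loading dose to hit Cmax,ss on first dose: D_load = D_maint·R ≈ 558 × 1.10465 ≈ 616.39 mg.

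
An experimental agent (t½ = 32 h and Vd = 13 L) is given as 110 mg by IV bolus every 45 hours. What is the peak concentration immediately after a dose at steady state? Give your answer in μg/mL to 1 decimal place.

13.6 μg/mL

τ/t½ = 45/32 ≈ 1.4062, so fraction remaining f = (1/2)^(45/32) ≈ 0.3773.
Accumulation ratio R = 1/(1 − f) ≈ 1/0.6227 ≈ 1.6059.
Each bolus raises the concentration by D/Vd = 110/13 ≈ 8.462 μg/mL.
Steady-state peak Cmax,ss = C₀·R ≈ 8.462 × 1.6059 ≈ 13.589 μg/mL.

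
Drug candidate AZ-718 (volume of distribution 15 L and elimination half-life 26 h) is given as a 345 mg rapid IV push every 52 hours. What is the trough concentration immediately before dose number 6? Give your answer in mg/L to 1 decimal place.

7.7 mg/L

f = (1/2)^(τ/t½) = (1/2)^(52/26) ≈ 0.2500.
C₀ = D/Vd = 345/15 ≈ 23.000 mg/L.
Before the 6th dose, 5 doses have been given. Superposition: Cmin = C₀·(f + f² + … + f^5).
≈ 23.000 × (0.2500 + 0.0625 + 0.0156 + 0.0039 + 0.0010) ≈ 23.000 × 0.3330 ≈ 7.659 mg/L.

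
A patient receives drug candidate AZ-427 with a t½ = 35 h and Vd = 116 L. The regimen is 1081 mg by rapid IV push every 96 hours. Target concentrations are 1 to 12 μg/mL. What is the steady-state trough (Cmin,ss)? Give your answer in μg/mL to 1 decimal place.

k = ln2/t½ = ln2/35 ≈ 0.019804 h⁻¹; fraction remaining f = e^(−kτ) = e^(−0.019804×96) ≈ 0.1494.
Accumulation ratio R = 1/(1 − f) ≈ 1/0.8506 ≈ 1.1756.
Single-dose peak C₀ = D/Vd = 1081/116 ≈ 9.319 μg/mL.
Steady-state peak Cmax,ss = C₀·R ≈ 9.319 × 1.1756 ≈ 10.955 μg/mL.
One interval later, Cmin,ss = Cmax,ss·e^(−kτ) ≈ 10.955 × 0.1494 ≈ 1.637 μg/mL.
Trough 1.6 μg/mL vs MEC 1 μg/mL: adequate.

1.6 μg/mL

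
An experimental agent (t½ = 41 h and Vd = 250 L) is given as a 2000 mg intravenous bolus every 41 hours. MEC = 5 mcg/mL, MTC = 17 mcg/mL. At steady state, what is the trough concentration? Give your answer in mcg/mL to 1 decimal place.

τ = 41 h = 1 half-life, so f = (1/2)^1 = 0.5.
At steady state, R = 1/(1 − 0.5) = 2/1.
Single-dose peak C₀ = D/Vd = 2000/250 = 8 mcg/mL.
Steady-state peak Cmax,ss = C₀·R = 8 × 2/1 ≈ 16.000 mcg/mL.
Steady-state trough Cmin,ss = Cmax,ss·f ≈ 16.000 × 0.5 ≈ 8.000 mcg/mL.
Trough 8.0 mcg/mL vs MEC 5 mcg/mL: adequate.

8.0 mcg/mL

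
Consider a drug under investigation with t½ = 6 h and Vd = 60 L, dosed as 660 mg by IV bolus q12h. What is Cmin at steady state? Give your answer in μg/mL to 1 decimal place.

3.7 μg/mL

The dosing interval is 2 half-lives, so f = 2^(−2) = 0.25.
Accumulation ratio R = 1/(1 − f) = 1/0.75 = 4/3.
Single-dose peak C₀ = D/Vd = 660/60 = 11 μg/mL.
Steady-state peak Cmax,ss = C₀·R = 11 × 4/3 ≈ 14.667 μg/mL.
Steady-state trough Cmin,ss = Cmax,ss·f ≈ 14.667 × 0.25 ≈ 3.667 μg/mL.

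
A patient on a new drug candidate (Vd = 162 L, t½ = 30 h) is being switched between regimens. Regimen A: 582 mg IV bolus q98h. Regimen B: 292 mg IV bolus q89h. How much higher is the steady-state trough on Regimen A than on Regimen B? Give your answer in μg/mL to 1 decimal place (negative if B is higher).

0.2 μg/mL

Regimen A: f = (1/2)^(98/30) ≈ 0.1039; Cmin,ss = (582/162)·f/(1−f) ≈ 0.417 μg/mL.
Regimen B: f = (1/2)^(89/30) ≈ 0.1279; Cmin,ss = (292/162)·f/(1−f) ≈ 0.264 μg/mL.
Difference ≈ 0.417 − 0.264 ≈ 0.153 μg/mL.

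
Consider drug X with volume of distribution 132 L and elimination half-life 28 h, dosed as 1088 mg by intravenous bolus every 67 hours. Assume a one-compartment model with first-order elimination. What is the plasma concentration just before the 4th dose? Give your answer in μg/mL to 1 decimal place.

f = (1/2)^(τ/t½) = (1/2)^(67/28) ≈ 0.1904.
C₀ = D/Vd = 1088/132 ≈ 8.242 μg/mL.
Before the 4th dose, 3 doses have been given. Superposition: Cmin = C₀·(f + f² + … + f^3).
≈ 8.242 × (0.1904 + 0.0363 + 0.0069) ≈ 8.242 × 0.2336 ≈ 1.925 μg/mL.

1.9 μg/mL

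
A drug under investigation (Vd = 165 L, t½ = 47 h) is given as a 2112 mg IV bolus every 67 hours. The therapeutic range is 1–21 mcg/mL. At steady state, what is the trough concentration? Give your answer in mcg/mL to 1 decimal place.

7.6 mcg/mL

k = ln2/t½ = ln2/47 ≈ 0.014748 h⁻¹; fraction remaining f = e^(−kτ) = e^(−0.014748×67) ≈ 0.3723.
At steady state, accumulation factor R = 1/(1 − e^(−kτ)) ≈ 1.5931.
Each bolus raises the concentration by D/Vd = 2112/165 ≈ 12.800 mcg/mL.
Cmax,ss = C₀/(1 − f) ≈ 12.800/0.6277 ≈ 20.392 mcg/mL.
Steady-state trough Cmin,ss = Cmax,ss·f ≈ 20.392 × 0.3723 ≈ 7.592 mcg/mL.
Trough 7.6 mcg/mL vs MEC 1 mcg/mL: adequate.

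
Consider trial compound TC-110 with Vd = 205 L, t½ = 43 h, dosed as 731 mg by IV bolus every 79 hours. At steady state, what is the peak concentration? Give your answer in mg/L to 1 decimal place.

5.0 mg/L

Over one 79-h interval, 79/43 ≈ 1.8372 half-lives elapse, leaving f ≈ 0.2799 of each dose.
At steady state, accumulation factor R = 1/(1 − e^(−kτ)) ≈ 1.3887.
Each bolus raises the concentration by D/Vd = 731/205 ≈ 3.566 mg/L.
Steady-state peak Cmax,ss = C₀·R ≈ 3.566 × 1.3887 ≈ 4.952 mg/L.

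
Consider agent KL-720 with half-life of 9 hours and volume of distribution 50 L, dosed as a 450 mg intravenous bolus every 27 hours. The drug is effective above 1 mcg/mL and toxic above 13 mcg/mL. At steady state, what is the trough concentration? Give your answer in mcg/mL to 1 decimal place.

The dosing interval is 3 half-lives, so f = 2^(−3) = 0.125.
At steady state, R = 1/(1 − 0.125) = 8/7.
Single-dose peak C₀ = D/Vd = 450/50 = 9 mcg/mL.
Steady-state peak Cmax,ss = C₀·R = 9 × 8/7 ≈ 10.286 mcg/mL.
Steady-state trough Cmin,ss = Cmax,ss·f ≈ 10.286 × 0.125 ≈ 1.286 mcg/mL.
Trough 1.3 mcg/mL vs MEC 1 mcg/mL: adequate.

1.3 mcg/mL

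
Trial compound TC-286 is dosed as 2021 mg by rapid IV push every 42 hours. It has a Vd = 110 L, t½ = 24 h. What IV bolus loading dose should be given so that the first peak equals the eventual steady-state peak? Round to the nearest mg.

f = (1/2)^(42/24) ≈ 0.297302; accumulation ratio R = 1/(1−f) ≈ 1.42309.
Loading dose to hit Cmax,ss on first dose: D_load = D_maint·R ≈ 2021 × 1.42309 ≈ 2876.06 mg.

2876 mg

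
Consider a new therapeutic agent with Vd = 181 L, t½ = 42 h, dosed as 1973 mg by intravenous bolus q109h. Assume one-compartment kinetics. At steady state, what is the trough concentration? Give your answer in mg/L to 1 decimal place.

Over one 109-h interval, 109/42 ≈ 2.5952 half-lives elapse, leaving f ≈ 0.1655 of each dose.
Single-dose peak C₀ = D/Vd = 1973/181 ≈ 10.901 mg/L.
Steady-state trough Cmin,ss = C₀·f/(1−f) ≈ 10.901 × 0.1655/0.8345 ≈ 2.162 mg/L.

2.2 mg/L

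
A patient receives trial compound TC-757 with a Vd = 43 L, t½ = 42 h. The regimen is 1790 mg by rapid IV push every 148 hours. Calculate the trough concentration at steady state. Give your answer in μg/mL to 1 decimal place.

Over one 148-h interval, 148/42 ≈ 3.5238 half-lives elapse, leaving f ≈ 0.0869 of each dose.
Accumulation ratio R = 1/(1 − f) ≈ 1/0.9131 ≈ 1.0952.
Single-dose peak C₀ = D/Vd = 1790/43 ≈ 41.628 μg/mL.
Steady-state peak Cmax,ss = C₀·R ≈ 41.628 × 1.0952 ≈ 45.591 μg/mL.
One interval later, Cmin,ss = Cmax,ss·e^(−kτ) ≈ 45.591 × 0.0869 ≈ 3.962 μg/mL.

4.0 μg/mL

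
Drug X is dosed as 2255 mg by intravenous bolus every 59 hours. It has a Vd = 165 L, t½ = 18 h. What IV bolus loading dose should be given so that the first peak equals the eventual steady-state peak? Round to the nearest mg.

f = (1/2)^(59/18) ≈ 0.103108; accumulation ratio R = 1/(1−f) ≈ 1.11496.
Loading dose to hit Cmax,ss on first dose: D_load = D_maint·R ≈ 2255 × 1.11496 ≈ 2514.23 mg.

2514 mg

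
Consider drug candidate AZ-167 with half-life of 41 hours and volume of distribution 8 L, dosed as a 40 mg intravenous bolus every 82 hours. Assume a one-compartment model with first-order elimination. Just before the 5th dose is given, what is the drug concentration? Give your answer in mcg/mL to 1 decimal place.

1.7 mcg/mL

f = (1/2)^(τ/t½) = (1/2)^(82/41) ≈ 0.2500.
C₀ = D/Vd = 40/8 ≈ 5.000 mcg/mL.
Before the 5th dose, 4 doses have been given. Superposition: Cmin = C₀·(f + f² + … + f^4).
≈ 5.000 × (0.2500 + 0.0625 + 0.0156 + 0.0039) ≈ 5.000 × 0.3320 ≈ 1.660 mcg/mL.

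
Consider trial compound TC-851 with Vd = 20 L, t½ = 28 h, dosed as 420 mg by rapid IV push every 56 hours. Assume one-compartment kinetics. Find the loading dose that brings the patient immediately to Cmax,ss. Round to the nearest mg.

f = (1/2)^(56/28) ≈ 0.250000; accumulation ratio R = 1/(1−f) ≈ 1.33333.
Loading dose to hit Cmax,ss on first dose: D_load = D_maint·R ≈ 420 × 1.33333 ≈ 560.00 mg.

560 mg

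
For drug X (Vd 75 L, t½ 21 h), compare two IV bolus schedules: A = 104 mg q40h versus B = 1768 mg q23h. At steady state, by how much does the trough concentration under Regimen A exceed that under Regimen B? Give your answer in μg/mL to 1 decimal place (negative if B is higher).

Regimen A: f = (1/2)^(40/21) ≈ 0.2671; Cmin,ss = (104/75)·f/(1−f) ≈ 0.505 μg/mL.
Regimen B: f = (1/2)^(23/21) ≈ 0.4681; Cmin,ss = (1768/75)·f/(1−f) ≈ 20.746 μg/mL.
Difference ≈ 0.505 − 20.746 ≈ -20.241 μg/mL.

-20.2 μg/mL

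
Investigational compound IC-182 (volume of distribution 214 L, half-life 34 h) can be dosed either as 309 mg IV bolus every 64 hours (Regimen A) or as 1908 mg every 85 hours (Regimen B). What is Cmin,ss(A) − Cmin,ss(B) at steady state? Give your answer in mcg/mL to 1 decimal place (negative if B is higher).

-1.4 mcg/mL

Regimen A: f = (1/2)^(64/34) ≈ 0.2712; Cmin,ss = (309/214)·f/(1−f) ≈ 0.537 mcg/mL.
Regimen B: f = (1/2)^(85/34) ≈ 0.1768; Cmin,ss = (1908/214)·f/(1−f) ≈ 1.915 mcg/mL.
Difference ≈ 0.537 − 1.915 ≈ -1.378 mcg/mL.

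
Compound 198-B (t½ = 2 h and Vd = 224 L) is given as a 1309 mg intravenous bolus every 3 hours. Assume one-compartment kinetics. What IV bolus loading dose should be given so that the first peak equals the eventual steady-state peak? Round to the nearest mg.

f = (1/2)^(3/2) ≈ 0.353553; accumulation ratio R = 1/(1−f) ≈ 1.54692.
Loading dose to hit Cmax,ss on first dose: D_load = D_maint·R ≈ 1309 × 1.54692 ≈ 2024.92 mg.

2025 mg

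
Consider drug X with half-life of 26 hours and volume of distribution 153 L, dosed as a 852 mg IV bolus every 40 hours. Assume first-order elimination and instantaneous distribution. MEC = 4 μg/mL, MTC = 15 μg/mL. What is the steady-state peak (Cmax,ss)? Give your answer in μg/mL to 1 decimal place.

8.5 μg/mL

Over one 40-h interval, 40/26 ≈ 1.5385 half-lives elapse, leaving f ≈ 0.3443 of each dose.
Accumulation ratio R = 1/(1 − f) ≈ 1/0.6557 ≈ 1.5251.
Each bolus raises the concentration by D/Vd = 852/153 ≈ 5.569 μg/mL.
Steady-state peak Cmax,ss = C₀·R ≈ 5.569 × 1.5251 ≈ 8.493 μg/mL.
Peak 8.5 μg/mL vs MTC 15 μg/mL: below toxic threshold.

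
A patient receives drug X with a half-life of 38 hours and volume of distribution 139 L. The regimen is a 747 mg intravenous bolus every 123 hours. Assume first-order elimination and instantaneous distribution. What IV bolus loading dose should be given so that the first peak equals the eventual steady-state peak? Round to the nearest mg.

836 mg

f = (1/2)^(123/38) ≈ 0.106075; accumulation ratio R = 1/(1−f) ≈ 1.11866.
Loading dose to hit Cmax,ss on first dose: D_load = D_maint·R ≈ 747 × 1.11866 ≈ 835.64 mg.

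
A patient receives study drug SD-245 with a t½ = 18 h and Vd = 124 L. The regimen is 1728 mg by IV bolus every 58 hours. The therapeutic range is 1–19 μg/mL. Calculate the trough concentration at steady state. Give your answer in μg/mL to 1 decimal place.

1.7 μg/mL

Over one 58-h interval, 58/18 ≈ 3.2222 half-lives elapse, leaving f ≈ 0.1072 of each dose.
Single-dose peak C₀ = D/Vd = 1728/124 ≈ 13.935 μg/mL.
Steady-state trough Cmin,ss = C₀·f/(1−f) ≈ 13.935 × 0.1072/0.8928 ≈ 1.673 μg/mL.
Trough 1.7 μg/mL vs MEC 1 μg/mL: adequate.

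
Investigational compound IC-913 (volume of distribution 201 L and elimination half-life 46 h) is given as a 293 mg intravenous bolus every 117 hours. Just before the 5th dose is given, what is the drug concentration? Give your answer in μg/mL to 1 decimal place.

f = (1/2)^(τ/t½) = (1/2)^(117/46) ≈ 0.1715.
C₀ = D/Vd = 293/201 ≈ 1.458 μg/mL.
Before the 5th dose, 4 doses have been given. Superposition: Cmin = C₀·(f + f² + … + f^4).
≈ 1.458 × (0.1715 + 0.0294 + 0.0050 + 0.0009) ≈ 1.458 × 0.2068 ≈ 0.302 μg/mL.

0.3 μg/mL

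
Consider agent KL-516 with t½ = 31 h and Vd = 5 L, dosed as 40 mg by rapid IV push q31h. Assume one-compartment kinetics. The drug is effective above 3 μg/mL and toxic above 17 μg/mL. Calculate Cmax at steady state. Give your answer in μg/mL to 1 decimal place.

The dosing interval is 1 half-life, so f = 2^(−1) = 0.5.
Accumulation ratio R = 1/(1 − f) = 1/0.5 = 2/1.
Single-dose peak C₀ = D/Vd = 40/5 = 8 μg/mL.
Steady-state peak Cmax,ss = C₀·R = 8 × 2/1 ≈ 16.000 μg/mL.
Peak 16.0 μg/mL vs MTC 17 μg/mL: below toxic threshold.

16.0 μg/mL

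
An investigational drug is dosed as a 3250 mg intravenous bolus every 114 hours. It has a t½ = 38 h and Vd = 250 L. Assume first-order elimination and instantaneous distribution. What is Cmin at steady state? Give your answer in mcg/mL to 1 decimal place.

τ = 114 h = 3 half-lives, so f = (1/2)^3 = 0.125.
Accumulation ratio R = 1/(1 − f) = 1/0.875 = 8/7.
Single-dose peak C₀ = D/Vd = 3250/250 = 13 mcg/mL.
Steady-state peak Cmax,ss = C₀·R = 13 × 8/7 ≈ 14.857 mcg/mL.
Steady-state trough Cmin,ss = Cmax,ss·f ≈ 14.857 × 0.125 ≈ 1.857 mcg/mL.

1.9 mcg/mL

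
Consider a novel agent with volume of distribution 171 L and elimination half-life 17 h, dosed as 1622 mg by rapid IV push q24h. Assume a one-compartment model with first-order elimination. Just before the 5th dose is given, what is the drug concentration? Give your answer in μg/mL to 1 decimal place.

5.6 μg/mL

f = (1/2)^(τ/t½) = (1/2)^(24/17) ≈ 0.3759.
C₀ = D/Vd = 1622/171 ≈ 9.485 μg/mL.
Before the 5th dose, 4 doses have been given. Superposition: Cmin = C₀·(f + f² + … + f^4).
≈ 9.485 × (0.3759 + 0.1413 + 0.0531 + 0.0200) ≈ 9.485 × 0.5903 ≈ 5.599 μg/mL.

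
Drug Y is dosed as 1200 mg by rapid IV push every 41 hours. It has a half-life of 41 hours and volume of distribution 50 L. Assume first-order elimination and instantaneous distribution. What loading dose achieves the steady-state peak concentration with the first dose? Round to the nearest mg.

f = (1/2)^(41/41) ≈ 0.500000; accumulation ratio R = 1/(1−f) ≈ 2.00000.
Loading dose to hit Cmax,ss on first dose: D_load = D_maint·R ≈ 1200 × 2.00000 ≈ 2400.00 mg.

2400 mg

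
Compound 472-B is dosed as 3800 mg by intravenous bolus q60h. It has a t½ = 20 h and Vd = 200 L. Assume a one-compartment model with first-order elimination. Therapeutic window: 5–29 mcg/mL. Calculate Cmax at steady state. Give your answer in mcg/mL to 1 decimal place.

τ = 60 h = 3 half-lives, so f = (1/2)^3 = 0.125.
Accumulation ratio R = 1/(1 − f) = 1/0.875 = 8/7.
Single-dose peak C₀ = D/Vd = 3800/200 = 19 mcg/mL.
Steady-state peak Cmax,ss = C₀·R = 19 × 8/7 ≈ 21.714 mcg/mL.
Peak 21.7 mcg/mL vs MTC 29 mcg/mL: below toxic threshold.

21.7 mcg/mL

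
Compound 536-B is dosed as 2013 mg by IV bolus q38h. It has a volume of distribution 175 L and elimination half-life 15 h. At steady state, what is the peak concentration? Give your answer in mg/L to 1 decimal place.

τ/t½ = 38/15 ≈ 2.5333, so fraction remaining f = (1/2)^(38/15) ≈ 0.1727.
At steady state, accumulation factor R = 1/(1 − e^(−kτ)) ≈ 1.2088.
Each bolus raises the concentration by D/Vd = 2013/175 ≈ 11.503 mg/L.
Steady-state peak Cmax,ss = C₀·R ≈ 11.503 × 1.2088 ≈ 13.905 mg/L.

13.9 mg/L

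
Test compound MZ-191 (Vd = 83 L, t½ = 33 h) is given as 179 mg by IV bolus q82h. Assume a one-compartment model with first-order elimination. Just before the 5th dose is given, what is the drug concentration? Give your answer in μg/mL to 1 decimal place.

f = (1/2)^(τ/t½) = (1/2)^(82/33) ≈ 0.1786.
C₀ = D/Vd = 179/83 ≈ 2.157 μg/mL.
Before the 5th dose, 4 doses have been given. Superposition: Cmin = C₀·(f + f² + … + f^4).
≈ 2.157 × (0.1786 + 0.0319 + 0.0057 + 0.0010) ≈ 2.157 × 0.2172 ≈ 0.469 μg/mL.

0.5 μg/mL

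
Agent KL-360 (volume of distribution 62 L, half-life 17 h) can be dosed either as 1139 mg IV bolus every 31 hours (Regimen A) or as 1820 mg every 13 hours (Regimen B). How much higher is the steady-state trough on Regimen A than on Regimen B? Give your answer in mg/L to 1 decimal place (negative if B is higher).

Regimen A: f = (1/2)^(31/17) ≈ 0.2825; Cmin,ss = (1139/62)·f/(1−f) ≈ 7.233 mg/L.
Regimen B: f = (1/2)^(13/17) ≈ 0.5886; Cmin,ss = (1820/62)·f/(1−f) ≈ 41.999 mg/L.
Difference ≈ 7.233 − 41.999 ≈ -34.766 mg/L.

-34.8 mg/L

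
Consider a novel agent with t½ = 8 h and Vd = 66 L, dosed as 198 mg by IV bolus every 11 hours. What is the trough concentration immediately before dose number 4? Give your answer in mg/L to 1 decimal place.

1.8 mg/L

f = (1/2)^(τ/t½) = (1/2)^(11/8) ≈ 0.3856.
C₀ = D/Vd = 198/66 ≈ 3.000 mg/L.
Before the 4th dose, 3 doses have been given. Superposition: Cmin = C₀·(f + f² + … + f^3).
≈ 3.000 × (0.3856 + 0.1487 + 0.0573) ≈ 3.000 × 0.5916 ≈ 1.775 mg/L.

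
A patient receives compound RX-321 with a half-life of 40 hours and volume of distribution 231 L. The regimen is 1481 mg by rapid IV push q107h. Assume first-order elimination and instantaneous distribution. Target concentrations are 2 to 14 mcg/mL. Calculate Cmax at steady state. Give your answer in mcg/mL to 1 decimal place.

Over one 107-h interval, 107/40 ≈ 2.675 half-lives elapse, leaving f ≈ 0.1566 of each dose.
Accumulation ratio R = 1/(1 − f) ≈ 1/0.8434 ≈ 1.1857.
Single-dose peak C₀ = D/Vd = 1481/231 ≈ 6.411 mcg/mL.
Cmax,ss = C₀/(1 − f) ≈ 6.411/0.8434 ≈ 7.601 mcg/mL.
Peak 7.6 mcg/mL vs MTC 14 mcg/mL: below toxic threshold.

7.6 mcg/mL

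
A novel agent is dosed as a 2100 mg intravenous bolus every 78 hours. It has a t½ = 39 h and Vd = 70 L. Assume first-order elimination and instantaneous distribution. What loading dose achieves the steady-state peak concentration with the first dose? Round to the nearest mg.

f = (1/2)^(78/39) ≈ 0.250000; accumulation ratio R = 1/(1−f) ≈ 1.33333.
Loading dose to hit Cmax,ss on first dose: D_load = D_maint·R ≈ 2100 × 1.33333 ≈ 2799.99 mg.

2800 mg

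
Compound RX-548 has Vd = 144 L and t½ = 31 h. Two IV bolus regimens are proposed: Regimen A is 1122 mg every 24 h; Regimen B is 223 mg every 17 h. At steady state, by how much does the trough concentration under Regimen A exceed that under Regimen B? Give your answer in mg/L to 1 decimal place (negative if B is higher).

Regimen A: f = (1/2)^(24/31) ≈ 0.5847; Cmin,ss = (1122/144)·f/(1−f) ≈ 10.970 mg/L.
Regimen B: f = (1/2)^(17/31) ≈ 0.6838; Cmin,ss = (223/144)·f/(1−f) ≈ 3.349 mg/L.
Difference ≈ 10.970 − 3.349 ≈ 7.621 mg/L.

7.6 mg/L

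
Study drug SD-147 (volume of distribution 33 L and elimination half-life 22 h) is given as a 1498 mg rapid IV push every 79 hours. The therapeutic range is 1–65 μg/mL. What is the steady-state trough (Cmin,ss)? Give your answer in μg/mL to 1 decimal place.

4.1 μg/mL

k = ln2/t½ = ln2/22 ≈ 0.031507 h⁻¹; fraction remaining f = e^(−kτ) = e^(−0.031507×79) ≈ 0.0830.
Single-dose peak C₀ = D/Vd = 1498/33 ≈ 45.394 μg/mL.
Steady-state trough Cmin,ss = C₀·f/(1−f) ≈ 45.394 × 0.0830/0.9170 ≈ 4.109 μg/mL.
Trough 4.1 μg/mL vs MEC 1 μg/mL: adequate.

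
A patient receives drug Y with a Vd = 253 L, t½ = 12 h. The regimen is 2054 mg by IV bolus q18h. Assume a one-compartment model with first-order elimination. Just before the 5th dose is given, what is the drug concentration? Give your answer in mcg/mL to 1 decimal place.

4.4 mcg/mL

f = (1/2)^(τ/t½) = (1/2)^(18/12) ≈ 0.3536.
C₀ = D/Vd = 2054/253 ≈ 8.119 mcg/mL.
Before the 5th dose, 4 doses have been given. Superposition: Cmin = C₀·(f + f² + … + f^4).
≈ 8.119 × (0.3536 + 0.1250 + 0.0442 + 0.0156) ≈ 8.119 × 0.5384 ≈ 4.371 mcg/mL.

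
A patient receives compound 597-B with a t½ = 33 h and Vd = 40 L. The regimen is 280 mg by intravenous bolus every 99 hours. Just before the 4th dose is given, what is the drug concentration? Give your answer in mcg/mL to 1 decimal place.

f = (1/2)^(τ/t½) = (1/2)^(99/33) ≈ 0.1250.
C₀ = D/Vd = 280/40 ≈ 7.000 mcg/mL.
Before the 4th dose, 3 doses have been given. Superposition: Cmin = C₀·(f + f² + … + f^3).
≈ 7.000 × (0.1250 + 0.0156 + 0.0020) ≈ 7.000 × 0.1426 ≈ 0.998 mcg/mL.

1.0 mcg/mL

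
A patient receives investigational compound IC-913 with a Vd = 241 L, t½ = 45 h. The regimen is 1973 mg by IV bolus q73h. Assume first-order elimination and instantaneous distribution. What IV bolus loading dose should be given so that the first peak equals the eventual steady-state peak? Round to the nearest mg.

f = (1/2)^(73/45) ≈ 0.324835; accumulation ratio R = 1/(1−f) ≈ 1.48112.
Loading dose to hit Cmax,ss on first dose: D_load = D_maint·R ≈ 1973 × 1.48112 ≈ 2922.25 mg.

2922 mg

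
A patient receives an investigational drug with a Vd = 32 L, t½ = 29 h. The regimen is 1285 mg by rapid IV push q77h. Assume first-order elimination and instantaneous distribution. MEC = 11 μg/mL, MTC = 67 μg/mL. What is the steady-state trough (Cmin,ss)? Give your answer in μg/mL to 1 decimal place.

7.6 μg/mL

Over one 77-h interval, 77/29 ≈ 2.6552 half-lives elapse, leaving f ≈ 0.1587 of each dose.
At steady state, accumulation factor R = 1/(1 − e^(−kτ)) ≈ 1.1886.
Each bolus raises the concentration by D/Vd = 1285/32 ≈ 40.156 μg/mL.
Steady-state peak Cmax,ss = C₀·R ≈ 40.156 × 1.1886 ≈ 47.729 μg/mL.
Steady-state trough Cmin,ss = Cmax,ss·f ≈ 47.729 × 0.1587 ≈ 7.575 μg/mL.
Trough 7.6 μg/mL vs MEC 11 μg/mL: subtherapeutic.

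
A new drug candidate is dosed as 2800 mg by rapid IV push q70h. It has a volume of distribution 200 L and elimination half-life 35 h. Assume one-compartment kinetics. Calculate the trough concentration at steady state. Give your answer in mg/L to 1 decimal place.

τ = 70 h = 2 half-lives, so f = (1/2)^2 = 0.25.
Accumulation ratio R = 1/(1 − f) = 1/0.75 = 4/3.
Single-dose peak C₀ = D/Vd = 2800/200 = 14 mg/L.
Steady-state peak Cmax,ss = C₀·R = 14 × 4/3 ≈ 18.667 mg/L.
Steady-state trough Cmin,ss = Cmax,ss·f ≈ 18.667 × 0.25 ≈ 4.667 mg/L.

4.7 mg/L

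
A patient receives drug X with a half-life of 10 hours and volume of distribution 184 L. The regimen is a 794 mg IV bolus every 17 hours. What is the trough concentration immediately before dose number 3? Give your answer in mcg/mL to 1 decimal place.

1.7 mcg/mL

f = (1/2)^(τ/t½) = (1/2)^(17/10) ≈ 0.3078.
C₀ = D/Vd = 794/184 ≈ 4.315 mcg/mL.
Before the 3rd dose, 2 doses have been given. Superposition: Cmin = C₀·(f + f²).
≈ 4.315 × (0.3078 + 0.0947) ≈ 4.315 × 0.4025 ≈ 1.737 mcg/mL.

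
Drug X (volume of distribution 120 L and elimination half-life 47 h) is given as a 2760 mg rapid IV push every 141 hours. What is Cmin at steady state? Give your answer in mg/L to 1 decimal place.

3.3 mg/L

τ = 141 h = 3 half-lives, so f = (1/2)^3 = 0.125.
At steady state, R = 1/(1 − 0.125) = 8/7.
Single-dose peak C₀ = D/Vd = 2760/120 = 23 mg/L.
Steady-state peak Cmax,ss = C₀·R = 23 × 8/7 ≈ 26.286 mg/L.
Steady-state trough Cmin,ss = Cmax,ss·f ≈ 26.286 × 0.125 ≈ 3.286 mg/L.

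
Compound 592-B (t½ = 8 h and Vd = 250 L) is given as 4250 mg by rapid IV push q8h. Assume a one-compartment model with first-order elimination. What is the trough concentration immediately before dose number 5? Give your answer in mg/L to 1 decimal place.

f = (1/2)^(τ/t½) = (1/2)^(8/8) ≈ 0.5000.
C₀ = D/Vd = 4250/250 ≈ 17.000 mg/L.
Before the 5th dose, 4 doses have been given. Superposition: Cmin = C₀·(f + f² + … + f^4).
≈ 17.000 × (0.5000 + 0.2500 + 0.1250 + 0.0625) ≈ 17.000 × 0.9375 ≈ 15.938 mg/L.

15.9 mg/L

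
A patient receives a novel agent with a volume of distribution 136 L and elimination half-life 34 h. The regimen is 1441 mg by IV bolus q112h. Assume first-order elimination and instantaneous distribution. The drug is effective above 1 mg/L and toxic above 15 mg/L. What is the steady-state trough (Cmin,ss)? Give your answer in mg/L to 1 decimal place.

Over one 112-h interval, 112/34 ≈ 3.2941 half-lives elapse, leaving f ≈ 0.1019 of each dose.
Each bolus raises the concentration by D/Vd = 1441/136 ≈ 10.596 mg/L.
Steady-state trough Cmin,ss = C₀·f/(1−f) ≈ 10.596 × 0.1019/0.8981 ≈ 1.202 mg/L.
Trough 1.2 mg/L vs MEC 1 mg/L: adequate.

1.2 mg/L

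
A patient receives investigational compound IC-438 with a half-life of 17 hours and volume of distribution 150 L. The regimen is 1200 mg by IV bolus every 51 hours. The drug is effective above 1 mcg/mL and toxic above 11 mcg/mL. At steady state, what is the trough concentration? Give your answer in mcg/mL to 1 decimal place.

1.1 mcg/mL

The dosing interval is 3 half-lives, so f = 2^(−3) = 0.125.
At steady state, R = 1/(1 − 0.125) = 8/7.
Single-dose peak C₀ = D/Vd = 1200/150 = 8 mcg/mL.
Steady-state peak Cmax,ss = C₀·R = 8 × 8/7 ≈ 9.143 mcg/mL.
Steady-state trough Cmin,ss = Cmax,ss·f ≈ 9.143 × 0.125 ≈ 1.143 mcg/mL.
Trough 1.1 mcg/mL vs MEC 1 mcg/mL: adequate.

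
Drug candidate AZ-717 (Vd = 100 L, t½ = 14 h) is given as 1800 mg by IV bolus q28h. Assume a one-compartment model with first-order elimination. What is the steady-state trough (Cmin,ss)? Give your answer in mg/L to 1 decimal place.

6.0 mg/L

τ = 28 h = 2 half-lives, so f = (1/2)^2 = 0.25.
Accumulation ratio R = 1/(1 − f) = 1/0.75 = 4/3.
Single-dose peak C₀ = D/Vd = 1800/100 = 18 mg/L.
Steady-state peak Cmax,ss = C₀·R = 18 × 4/3 ≈ 24.000 mg/L.
Steady-state trough Cmin,ss = Cmax,ss·f ≈ 24.000 × 0.25 ≈ 6.000 mg/L.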